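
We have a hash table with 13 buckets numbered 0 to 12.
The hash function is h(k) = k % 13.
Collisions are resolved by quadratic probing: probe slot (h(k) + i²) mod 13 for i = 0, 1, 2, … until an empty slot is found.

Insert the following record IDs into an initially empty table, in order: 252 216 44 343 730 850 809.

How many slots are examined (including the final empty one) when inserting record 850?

4

Insert 252: h=5, slot 5 empty => index 5.
Insert 216: h=8, slot 8 empty => index 8.
Insert 44: h=5, slot 5 occupied => index 6.
Insert 343: h=5, slots 5,6 occupied => index 9.
Insert 730: h=2, slot 2 empty => index 2.
Insert 850: h=5, slots 5,6,9 occupied => index 1.
Insert 809: h=3, slot 3 empty => index 3.
Table: [-, 850, 730, 809, -, 252, 44, -, 216, 343, -, -, -]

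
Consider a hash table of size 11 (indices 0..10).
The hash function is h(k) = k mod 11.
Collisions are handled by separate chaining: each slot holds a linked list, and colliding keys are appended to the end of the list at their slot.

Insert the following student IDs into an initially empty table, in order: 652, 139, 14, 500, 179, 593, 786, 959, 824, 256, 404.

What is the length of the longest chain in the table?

652 → bucket 3
139 → bucket 7
14 → bucket 3 (collision)
500 → bucket 5
179 → bucket 3 (collision)
593 → bucket 10
786 → bucket 5 (collision)
959 → bucket 2
824 → bucket 10 (collision)
256 → bucket 3 (collision)
404 → bucket 8
Final buckets:
0: ∅
1: ∅
2: 959
3: 652 -> 14 -> 179 -> 256
4: ∅
5: 500 -> 786
6: ∅
7: 139
8: 404
9: ∅
10: 593 -> 824

4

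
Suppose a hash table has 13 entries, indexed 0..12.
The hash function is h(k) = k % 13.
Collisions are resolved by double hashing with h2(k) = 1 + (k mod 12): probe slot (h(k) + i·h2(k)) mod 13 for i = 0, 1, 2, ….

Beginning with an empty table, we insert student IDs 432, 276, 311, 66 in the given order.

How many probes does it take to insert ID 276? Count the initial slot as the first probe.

432: h=3 → slot 3
276: h=3, h2=1, probe 3,4 → slot 4
311: h=12 → slot 12
66: h=1 → slot 1
Table: [-, 66, -, 432, 276, -, -, -, -, -, -, -, 311]

2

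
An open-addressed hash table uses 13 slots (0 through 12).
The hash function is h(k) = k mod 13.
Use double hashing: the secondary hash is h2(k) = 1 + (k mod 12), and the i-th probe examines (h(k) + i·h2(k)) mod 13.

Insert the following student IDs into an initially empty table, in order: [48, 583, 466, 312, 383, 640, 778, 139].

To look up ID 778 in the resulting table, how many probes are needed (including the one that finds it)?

4

48: h=9 → slot 9
583: h=11 → slot 11
466: h=11, h2=11, probe 11,9,7 → slot 7
312: h=0 → slot 0
383: h=6 → slot 6
640: h=3 → slot 3
778: h=11, h2=11, probe 11,9,7,5 → slot 5
139: h=9, h2=8, probe 9,4 → slot 4
Table: [312, _, _, 640, 139, 778, 383, 466, _, 48, _, 583, _]
Lookup 778: h=11, h2=11, probe 11,9,7,5 → found at 5.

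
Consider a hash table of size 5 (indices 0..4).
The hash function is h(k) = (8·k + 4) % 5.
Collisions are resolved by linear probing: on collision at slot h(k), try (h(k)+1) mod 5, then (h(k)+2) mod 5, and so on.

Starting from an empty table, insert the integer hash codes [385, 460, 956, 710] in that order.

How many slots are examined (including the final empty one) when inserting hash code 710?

3

385: h=4 -> slot 4
460: h=4, probe 4,0 -> slot 0
956: h=2 -> slot 2
710: h=4, probe 4,0,1 -> slot 1
Table: [460, 710, 956, ∅, 385]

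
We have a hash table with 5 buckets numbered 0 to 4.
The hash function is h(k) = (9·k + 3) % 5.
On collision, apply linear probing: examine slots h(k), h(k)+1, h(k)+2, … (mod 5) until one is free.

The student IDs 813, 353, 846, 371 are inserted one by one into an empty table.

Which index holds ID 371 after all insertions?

3

813: h=0 => slot 0
353: h=0, probe 0,1 => slot 1
846: h=2 => slot 2
371: h=2, probe 2,3 => slot 3
Table: [813, 353, 846, 371, _]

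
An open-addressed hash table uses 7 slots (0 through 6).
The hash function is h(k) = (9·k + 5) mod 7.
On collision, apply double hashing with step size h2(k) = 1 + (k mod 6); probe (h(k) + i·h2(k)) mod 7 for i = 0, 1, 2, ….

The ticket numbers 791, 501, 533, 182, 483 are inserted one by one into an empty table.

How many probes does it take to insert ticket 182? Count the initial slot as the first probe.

791 hashes to 5; slot 5 is free => place at 5.
501 hashes to 6; slot 6 is free => place at 6.
533 hashes to 0; slot 0 is free => place at 0.
182 hashes to 5, h2=3; 5 taken => place at 1.
483 hashes to 5, h2=4; 5 taken => place at 2.
Table: [533, 182, 483, ., ., 791, 501]

2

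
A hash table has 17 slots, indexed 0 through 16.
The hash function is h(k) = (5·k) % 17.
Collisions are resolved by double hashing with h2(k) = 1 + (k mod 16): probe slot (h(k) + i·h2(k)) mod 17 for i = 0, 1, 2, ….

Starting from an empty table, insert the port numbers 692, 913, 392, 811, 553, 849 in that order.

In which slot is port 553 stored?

Insert 692: h=9, slot 9 empty -> index 9.
Insert 913: h=9, h2=2, slot 9 occupied -> index 11.
Insert 392: h=5, slot 5 empty -> index 5.
Insert 811: h=9, h2=12, slot 9 occupied -> index 4.
Insert 553: h=11, h2=10, slots 11,4 occupied -> index 14.
Insert 849: h=12, slot 12 empty -> index 12.
Table: [_, _, _, _, 811, 392, _, _, _, 692, _, 913, 849, _, 553, _, _]

14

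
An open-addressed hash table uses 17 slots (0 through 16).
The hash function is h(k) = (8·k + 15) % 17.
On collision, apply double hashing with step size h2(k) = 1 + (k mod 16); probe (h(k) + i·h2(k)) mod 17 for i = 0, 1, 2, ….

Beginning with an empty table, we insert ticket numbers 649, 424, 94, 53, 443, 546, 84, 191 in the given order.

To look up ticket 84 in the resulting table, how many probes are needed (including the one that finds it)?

2

649: h=5 -> slot 5
424: h=7 -> slot 7
94: h=2 -> slot 2
53: h=14 -> slot 14
443: h=6 -> slot 6
546: h=14, h2=3, probe 14,0 -> slot 0
84: h=7, h2=5, probe 7,12 -> slot 12
191: h=13 -> slot 13
Table: [546, ∅, 94, ∅, ∅, 649, 443, 424, ∅, ∅, ∅, ∅, 84, 191, 53, ∅, ∅]
Lookup 84: h=7, h2=5, probe 7,12 → found at 12.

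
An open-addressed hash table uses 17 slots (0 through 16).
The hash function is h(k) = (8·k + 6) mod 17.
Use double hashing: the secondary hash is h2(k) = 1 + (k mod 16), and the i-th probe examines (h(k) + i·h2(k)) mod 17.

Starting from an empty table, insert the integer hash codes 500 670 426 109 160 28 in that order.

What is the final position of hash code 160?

12

500: h=11 => slot 11
670: h=11, h2=15, probe 11,9 => slot 9
426: h=14 => slot 14
109: h=11, h2=14, probe 11,8 => slot 8
160: h=11, h2=1, probe 11,12 => slot 12
28: h=9, h2=13, probe 9,5 => slot 5
Table: [∅, ∅, ∅, ∅, ∅, 28, ∅, ∅, 109, 670, ∅, 500, 160, ∅, 426, ∅, ∅]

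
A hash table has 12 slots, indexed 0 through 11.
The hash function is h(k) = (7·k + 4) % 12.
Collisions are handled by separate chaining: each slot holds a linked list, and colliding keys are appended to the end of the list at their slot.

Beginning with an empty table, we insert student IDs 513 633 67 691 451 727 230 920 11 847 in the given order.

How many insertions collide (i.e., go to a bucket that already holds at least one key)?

Insert 513: h=7, bucket 7 empty → new chain.
Insert 633: h=7, bucket 7 nonempty → append to chain.
Insert 67: h=5, bucket 5 empty → new chain.
Insert 691: h=5, bucket 5 nonempty → append to chain.
Insert 451: h=5, bucket 5 nonempty → append to chain.
Insert 727: h=5, bucket 5 nonempty → append to chain.
Insert 230: h=6, bucket 6 empty → new chain.
Insert 920: h=0, bucket 0 empty → new chain.
Insert 11: h=9, bucket 9 empty → new chain.
Insert 847: h=5, bucket 5 nonempty → append to chain.
Final buckets:
0: 920
1: —
2: —
3: —
4: —
5: 67 -> 691 -> 451 -> 727 -> 847
6: 230
7: 513 -> 633
8: —
9: 11
10: —
11: —

5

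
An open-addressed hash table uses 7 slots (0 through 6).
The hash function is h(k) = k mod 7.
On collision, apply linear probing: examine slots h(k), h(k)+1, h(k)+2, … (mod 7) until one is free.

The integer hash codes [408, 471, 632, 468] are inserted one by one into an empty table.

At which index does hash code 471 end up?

3

Insert 408: h=2, slot 2 empty -> index 2.
Insert 471: h=2, slot 2 occupied -> index 3.
Insert 632: h=2, slots 2,3 occupied -> index 4.
Insert 468: h=6, slot 6 empty -> index 6.
Table: [_, _, 408, 471, 632, _, 468]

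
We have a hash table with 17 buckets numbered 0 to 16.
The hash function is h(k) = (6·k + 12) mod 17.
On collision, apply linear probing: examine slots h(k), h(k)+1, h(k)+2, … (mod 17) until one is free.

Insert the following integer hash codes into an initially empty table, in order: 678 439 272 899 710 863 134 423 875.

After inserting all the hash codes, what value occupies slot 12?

272

Insert 678: h=0, slot 0 empty => index 0.
Insert 439: h=11, slot 11 empty => index 11.
Insert 272: h=12, slot 12 empty => index 12.
Insert 899: h=0, slot 0 occupied => index 1.
Insert 710: h=5, slot 5 empty => index 5.
Insert 863: h=5, slot 5 occupied => index 6.
Insert 134: h=0, slots 0,1 occupied => index 2.
Insert 423: h=0, slots 0,1,2 occupied => index 3.
Insert 875: h=9, slot 9 empty => index 9.
Table: [678, 899, 134, 423, ∅, 710, 863, ∅, ∅, 875, ∅, 439, 272, ∅, ∅, ∅, ∅]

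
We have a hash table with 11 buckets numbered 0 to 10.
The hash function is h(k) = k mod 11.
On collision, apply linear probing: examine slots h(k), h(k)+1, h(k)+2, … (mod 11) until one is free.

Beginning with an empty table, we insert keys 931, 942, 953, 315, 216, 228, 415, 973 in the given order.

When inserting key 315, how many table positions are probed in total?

4

931: h=7 => slot 7
942: h=7, probe 7,8 => slot 8
953: h=7, probe 7,8,9 => slot 9
315: h=7, probe 7,8,9,10 => slot 10
216: h=7, probe 7,8,9,10,0 => slot 0
228: h=8, probe 8,9,10,0,1 => slot 1
415: h=8, probe 8,9,10,0,1,2 => slot 2
973: h=5 => slot 5
Table: [216, 228, 415, ∅, ∅, 973, ∅, 931, 942, 953, 315]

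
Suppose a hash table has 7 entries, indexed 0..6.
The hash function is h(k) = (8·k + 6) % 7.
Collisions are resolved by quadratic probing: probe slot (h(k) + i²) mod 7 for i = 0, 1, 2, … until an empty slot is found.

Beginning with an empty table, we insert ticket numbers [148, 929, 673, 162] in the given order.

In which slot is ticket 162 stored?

148: h=0 => slot 0
929: h=4 => slot 4
673: h=0, probe 0,1 => slot 1
162: h=0, probe 0,1,4,2 => slot 2
Table: [148, 673, 162, _, 929, _, _]

2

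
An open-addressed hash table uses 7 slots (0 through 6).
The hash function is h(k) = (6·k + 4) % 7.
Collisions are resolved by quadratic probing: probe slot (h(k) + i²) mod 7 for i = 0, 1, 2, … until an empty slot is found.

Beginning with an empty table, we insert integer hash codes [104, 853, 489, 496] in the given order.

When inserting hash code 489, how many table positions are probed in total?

3

104 hashes to 5; slot 5 is free => place at 5.
853 hashes to 5; 5 taken => place at 6.
489 hashes to 5; 5,6 taken => place at 2.
496 hashes to 5; 5,6,2 taken => place at 0.
Table: [496, ., 489, ., ., 104, 853]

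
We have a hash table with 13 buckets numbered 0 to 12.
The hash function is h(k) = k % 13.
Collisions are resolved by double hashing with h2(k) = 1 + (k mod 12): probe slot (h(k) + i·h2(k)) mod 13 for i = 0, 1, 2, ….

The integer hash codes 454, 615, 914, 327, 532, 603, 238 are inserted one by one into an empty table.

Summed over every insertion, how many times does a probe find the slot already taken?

454: h=12 => slot 12
615: h=4 => slot 4
914: h=4, h2=3, probe 4,7 => slot 7
327: h=2 => slot 2
532: h=12, h2=5, probe 12,4,9 => slot 9
603: h=5 => slot 5
238: h=4, h2=11, probe 4,2,0 => slot 0
Table: [238, -, 327, -, 615, 603, -, 914, -, 532, -, -, 454]

5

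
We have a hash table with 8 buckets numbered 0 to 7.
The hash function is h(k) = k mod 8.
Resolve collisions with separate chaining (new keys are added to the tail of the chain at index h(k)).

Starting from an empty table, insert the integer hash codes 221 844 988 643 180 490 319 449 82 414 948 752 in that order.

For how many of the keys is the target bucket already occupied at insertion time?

4

221 → bucket 5
844 → bucket 4
988 → bucket 4 (collision)
643 → bucket 3
180 → bucket 4 (collision)
490 → bucket 2
319 → bucket 7
449 → bucket 1
82 → bucket 2 (collision)
414 → bucket 6
948 → bucket 4 (collision)
752 → bucket 0
Final buckets:
0: 752
1: 449
2: 490 -> 82
3: 643
4: 844 -> 988 -> 180 -> 948
5: 221
6: 414
7: 319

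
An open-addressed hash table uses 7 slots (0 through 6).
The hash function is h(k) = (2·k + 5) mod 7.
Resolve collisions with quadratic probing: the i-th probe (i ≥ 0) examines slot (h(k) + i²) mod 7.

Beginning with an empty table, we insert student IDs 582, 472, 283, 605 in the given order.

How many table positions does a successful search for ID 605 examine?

3

582: h=0 => slot 0
472: h=4 => slot 4
283: h=4, probe 4,5 => slot 5
605: h=4, probe 4,5,1 => slot 1
Table: [582, 605, -, -, 472, 283, -]
Lookup 605: h=4, probe 4,5,1 → found at 1.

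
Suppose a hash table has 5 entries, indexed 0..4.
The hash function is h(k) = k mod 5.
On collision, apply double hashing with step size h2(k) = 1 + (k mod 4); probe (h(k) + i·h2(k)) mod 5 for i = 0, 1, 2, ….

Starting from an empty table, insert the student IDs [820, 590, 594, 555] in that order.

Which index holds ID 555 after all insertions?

2

Insert 820: h=0, slot 0 empty => index 0.
Insert 590: h=0, h2=3, slot 0 occupied => index 3.
Insert 594: h=4, slot 4 empty => index 4.
Insert 555: h=0, h2=4, slots 0,4,3 occupied => index 2.
Table: [820, ., 555, 590, 594]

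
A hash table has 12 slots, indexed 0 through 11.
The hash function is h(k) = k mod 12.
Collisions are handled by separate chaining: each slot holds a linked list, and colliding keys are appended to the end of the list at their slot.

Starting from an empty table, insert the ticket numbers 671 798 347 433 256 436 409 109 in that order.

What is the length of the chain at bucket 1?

Insert 671: h=11, bucket 11 empty → new chain.
Insert 798: h=6, bucket 6 empty → new chain.
Insert 347: h=11, bucket 11 nonempty → append to chain.
Insert 433: h=1, bucket 1 empty → new chain.
Insert 256: h=4, bucket 4 empty → new chain.
Insert 436: h=4, bucket 4 nonempty → append to chain.
Insert 409: h=1, bucket 1 nonempty → append to chain.
Insert 109: h=1, bucket 1 nonempty → append to chain.
Final buckets:
0: -
1: 433 -> 409 -> 109
2: -
3: -
4: 256 -> 436
5: -
6: 798
7: -
8: -
9: -
10: -
11: 671 -> 347

3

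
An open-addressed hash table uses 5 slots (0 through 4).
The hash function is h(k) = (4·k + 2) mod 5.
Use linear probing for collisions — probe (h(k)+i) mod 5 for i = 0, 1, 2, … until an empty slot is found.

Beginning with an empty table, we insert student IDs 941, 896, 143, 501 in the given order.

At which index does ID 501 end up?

3

941: h=1 → slot 1
896: h=1, probe 1,2 → slot 2
143: h=4 → slot 4
501: h=1, probe 1,2,3 → slot 3
Table: [., 941, 896, 501, 143]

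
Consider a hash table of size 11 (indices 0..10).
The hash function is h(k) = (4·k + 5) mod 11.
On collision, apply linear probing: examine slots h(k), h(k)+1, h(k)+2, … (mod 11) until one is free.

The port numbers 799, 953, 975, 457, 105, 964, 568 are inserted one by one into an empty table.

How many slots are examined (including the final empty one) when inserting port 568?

Insert 799: h=0, slot 0 empty → index 0.
Insert 953: h=0, slot 0 occupied → index 1.
Insert 975: h=0, slots 0,1 occupied → index 2.
Insert 457: h=7, slot 7 empty → index 7.
Insert 105: h=7, slot 7 occupied → index 8.
Insert 964: h=0, slots 0,1,2 occupied → index 3.
Insert 568: h=0, slots 0,1,2,3 occupied → index 4.
Table: [799, 953, 975, 964, 568, -, -, 457, 105, -, -]

5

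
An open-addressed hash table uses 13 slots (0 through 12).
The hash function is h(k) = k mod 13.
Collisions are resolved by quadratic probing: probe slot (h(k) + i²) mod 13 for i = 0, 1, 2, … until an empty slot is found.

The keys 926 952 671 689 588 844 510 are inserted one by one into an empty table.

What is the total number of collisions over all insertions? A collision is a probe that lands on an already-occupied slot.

Insert 926: h=3, slot 3 empty → index 3.
Insert 952: h=3, slot 3 occupied → index 4.
Insert 671: h=8, slot 8 empty → index 8.
Insert 689: h=0, slot 0 empty → index 0.
Insert 588: h=3, slots 3,4 occupied → index 7.
Insert 844: h=12, slot 12 empty → index 12.
Insert 510: h=3, slots 3,4,7,12 occupied → index 6.
Table: [689, _, _, 926, 952, _, 510, 588, 671, _, _, _, 844]

7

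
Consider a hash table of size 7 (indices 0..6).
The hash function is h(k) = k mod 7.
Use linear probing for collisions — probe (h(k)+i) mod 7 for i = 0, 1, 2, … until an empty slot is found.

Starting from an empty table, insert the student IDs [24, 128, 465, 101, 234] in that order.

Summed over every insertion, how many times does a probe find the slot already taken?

6

24 hashes to 3; slot 3 is free → place at 3.
128 hashes to 2; slot 2 is free → place at 2.
465 hashes to 3; 3 taken → place at 4.
101 hashes to 3; 3,4 taken → place at 5.
234 hashes to 3; 3,4,5 taken → place at 6.
Table: [-, -, 128, 24, 465, 101, 234]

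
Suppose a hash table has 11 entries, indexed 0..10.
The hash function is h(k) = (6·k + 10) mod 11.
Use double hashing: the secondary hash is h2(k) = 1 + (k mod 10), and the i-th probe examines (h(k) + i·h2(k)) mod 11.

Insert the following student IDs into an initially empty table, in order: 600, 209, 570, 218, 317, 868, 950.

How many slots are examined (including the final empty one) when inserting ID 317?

600 hashes to 2; slot 2 is free -> place at 2.
209 hashes to 10; slot 10 is free -> place at 10.
570 hashes to 9; slot 9 is free -> place at 9.
218 hashes to 9, h2=9; 9 taken -> place at 7.
317 hashes to 9, h2=8; 9 taken -> place at 6.
868 hashes to 4; slot 4 is free -> place at 4.
950 hashes to 1; slot 1 is free -> place at 1.
Table: [—, 950, 600, —, 868, —, 317, 218, —, 570, 209]

2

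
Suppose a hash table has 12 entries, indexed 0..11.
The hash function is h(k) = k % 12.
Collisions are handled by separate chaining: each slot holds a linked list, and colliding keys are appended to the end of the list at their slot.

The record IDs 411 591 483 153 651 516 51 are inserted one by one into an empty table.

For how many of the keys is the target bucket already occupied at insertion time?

4

Insert 411: h=3, bucket 3 empty -> new chain.
Insert 591: h=3, bucket 3 nonempty -> append to chain.
Insert 483: h=3, bucket 3 nonempty -> append to chain.
Insert 153: h=9, bucket 9 empty -> new chain.
Insert 651: h=3, bucket 3 nonempty -> append to chain.
Insert 516: h=0, bucket 0 empty -> new chain.
Insert 51: h=3, bucket 3 nonempty -> append to chain.
Final buckets:
0: 516
1: _
2: _
3: 411 -> 591 -> 483 -> 651 -> 51
4: _
5: _
6: _
7: _
8: _
9: 153
10: _
11: _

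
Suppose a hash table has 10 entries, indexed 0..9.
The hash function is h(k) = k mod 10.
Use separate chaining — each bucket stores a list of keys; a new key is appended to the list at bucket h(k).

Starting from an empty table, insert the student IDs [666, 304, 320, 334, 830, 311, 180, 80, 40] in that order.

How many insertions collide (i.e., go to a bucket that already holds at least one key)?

Insert 666: h=6, bucket 6 empty -> new chain.
Insert 304: h=4, bucket 4 empty -> new chain.
Insert 320: h=0, bucket 0 empty -> new chain.
Insert 334: h=4, bucket 4 nonempty -> append to chain.
Insert 830: h=0, bucket 0 nonempty -> append to chain.
Insert 311: h=1, bucket 1 empty -> new chain.
Insert 180: h=0, bucket 0 nonempty -> append to chain.
Insert 80: h=0, bucket 0 nonempty -> append to chain.
Insert 40: h=0, bucket 0 nonempty -> append to chain.
Final buckets:
0: 320 -> 830 -> 180 -> 80 -> 40
1: 311
2: -
3: -
4: 304 -> 334
5: -
6: 666
7: -
8: -
9: -

5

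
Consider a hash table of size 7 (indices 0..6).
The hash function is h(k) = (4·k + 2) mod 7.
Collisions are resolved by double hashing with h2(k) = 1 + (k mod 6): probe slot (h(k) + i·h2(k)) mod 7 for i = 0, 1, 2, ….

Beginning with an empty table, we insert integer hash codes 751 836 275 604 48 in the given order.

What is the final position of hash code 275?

Insert 751: h=3, slot 3 empty => index 3.
Insert 836: h=0, slot 0 empty => index 0.
Insert 275: h=3, h2=6, slot 3 occupied => index 2.
Insert 604: h=3, h2=5, slot 3 occupied => index 1.
Insert 48: h=5, slot 5 empty => index 5.
Table: [836, 604, 275, 751, ., 48, .]

2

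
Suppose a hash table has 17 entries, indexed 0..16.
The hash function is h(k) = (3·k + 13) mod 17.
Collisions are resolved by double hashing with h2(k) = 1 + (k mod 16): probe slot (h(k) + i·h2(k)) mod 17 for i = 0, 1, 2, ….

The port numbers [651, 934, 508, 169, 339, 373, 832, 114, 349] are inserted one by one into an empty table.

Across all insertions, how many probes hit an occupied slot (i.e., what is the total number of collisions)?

5

651: h=11 => slot 11
934: h=10 => slot 10
508: h=7 => slot 7
169: h=10, h2=10, probe 10,3 => slot 3
339: h=10, h2=4, probe 10,14 => slot 14
373: h=10, h2=6, probe 10,16 => slot 16
832: h=10, h2=1, probe 10,11,12 => slot 12
114: h=15 => slot 15
349: h=6 => slot 6
Table: [_, _, _, 169, _, _, 349, 508, _, _, 934, 651, 832, _, 339, 114, 373]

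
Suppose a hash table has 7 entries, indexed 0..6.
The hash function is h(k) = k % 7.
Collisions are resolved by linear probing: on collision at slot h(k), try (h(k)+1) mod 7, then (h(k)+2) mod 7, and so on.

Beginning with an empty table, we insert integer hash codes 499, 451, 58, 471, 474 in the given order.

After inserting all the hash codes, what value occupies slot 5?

Insert 499: h=2, slot 2 empty => index 2.
Insert 451: h=3, slot 3 empty => index 3.
Insert 58: h=2, slots 2,3 occupied => index 4.
Insert 471: h=2, slots 2,3,4 occupied => index 5.
Insert 474: h=5, slot 5 occupied => index 6.
Table: [-, -, 499, 451, 58, 471, 474]

471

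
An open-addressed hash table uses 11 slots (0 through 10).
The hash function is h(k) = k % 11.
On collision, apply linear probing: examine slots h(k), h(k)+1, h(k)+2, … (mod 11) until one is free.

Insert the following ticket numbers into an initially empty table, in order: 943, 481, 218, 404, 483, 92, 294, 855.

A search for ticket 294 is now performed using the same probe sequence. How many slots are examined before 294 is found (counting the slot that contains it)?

943: h=8 → slot 8
481: h=8, probe 8,9 → slot 9
218: h=9, probe 9,10 → slot 10
404: h=8, probe 8,9,10,0 → slot 0
483: h=10, probe 10,0,1 → slot 1
92: h=4 → slot 4
294: h=8, probe 8,9,10,0,1,2 → slot 2
855: h=8, probe 8,9,10,0,1,2,3 → slot 3
Table: [404, 483, 294, 855, 92, —, —, —, 943, 481, 218]
Lookup 294: h=8, probe 8,9,10,0,1,2 → found at 2.

6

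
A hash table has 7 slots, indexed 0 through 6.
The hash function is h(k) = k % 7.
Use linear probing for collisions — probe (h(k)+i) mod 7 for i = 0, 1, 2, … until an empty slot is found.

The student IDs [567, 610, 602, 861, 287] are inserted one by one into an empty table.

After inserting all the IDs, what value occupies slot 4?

287

567: h=0 → slot 0
610: h=1 → slot 1
602: h=0, probe 0,1,2 → slot 2
861: h=0, probe 0,1,2,3 → slot 3
287: h=0, probe 0,1,2,3,4 → slot 4
Table: [567, 610, 602, 861, 287, ., .]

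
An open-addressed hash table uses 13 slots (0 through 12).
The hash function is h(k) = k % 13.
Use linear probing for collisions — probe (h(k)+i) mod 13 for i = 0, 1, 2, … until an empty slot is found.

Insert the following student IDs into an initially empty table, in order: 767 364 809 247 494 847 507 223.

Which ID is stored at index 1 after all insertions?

364

Insert 767: h=0, slot 0 empty -> index 0.
Insert 364: h=0, slot 0 occupied -> index 1.
Insert 809: h=3, slot 3 empty -> index 3.
Insert 247: h=0, slots 0,1 occupied -> index 2.
Insert 494: h=0, slots 0,1,2,3 occupied -> index 4.
Insert 847: h=2, slots 2,3,4 occupied -> index 5.
Insert 507: h=0, slots 0,1,2,3,4,5 occupied -> index 6.
Insert 223: h=2, slots 2,3,4,5,6 occupied -> index 7.
Table: [767, 364, 247, 809, 494, 847, 507, 223, ∅, ∅, ∅, ∅, ∅]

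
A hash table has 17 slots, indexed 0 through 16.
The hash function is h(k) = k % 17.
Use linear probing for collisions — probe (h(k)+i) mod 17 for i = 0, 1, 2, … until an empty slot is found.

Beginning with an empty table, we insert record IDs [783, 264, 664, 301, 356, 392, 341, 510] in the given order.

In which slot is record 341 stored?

783 hashes to 1; slot 1 is free -> place at 1.
264 hashes to 9; slot 9 is free -> place at 9.
664 hashes to 1; 1 taken -> place at 2.
301 hashes to 12; slot 12 is free -> place at 12.
356 hashes to 16; slot 16 is free -> place at 16.
392 hashes to 1; 1,2 taken -> place at 3.
341 hashes to 1; 1,2,3 taken -> place at 4.
510 hashes to 0; slot 0 is free -> place at 0.
Table: [510, 783, 664, 392, 341, -, -, -, -, 264, -, -, 301, -, -, -, 356]

4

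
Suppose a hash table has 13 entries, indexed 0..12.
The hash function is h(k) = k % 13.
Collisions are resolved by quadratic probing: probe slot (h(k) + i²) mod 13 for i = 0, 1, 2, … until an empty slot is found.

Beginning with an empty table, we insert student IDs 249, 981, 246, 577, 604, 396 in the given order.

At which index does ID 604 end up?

7

249 hashes to 2; slot 2 is free → place at 2.
981 hashes to 6; slot 6 is free → place at 6.
246 hashes to 12; slot 12 is free → place at 12.
577 hashes to 5; slot 5 is free → place at 5.
604 hashes to 6; 6 taken → place at 7.
396 hashes to 6; 6,7 taken → place at 10.
Table: [∅, ∅, 249, ∅, ∅, 577, 981, 604, ∅, ∅, 396, ∅, 246]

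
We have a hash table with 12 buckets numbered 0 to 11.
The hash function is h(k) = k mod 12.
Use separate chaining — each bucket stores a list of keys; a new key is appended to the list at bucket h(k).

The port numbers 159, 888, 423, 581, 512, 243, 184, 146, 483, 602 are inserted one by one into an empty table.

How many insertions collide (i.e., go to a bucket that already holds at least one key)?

159 → bucket 3
888 → bucket 0
423 → bucket 3 (collision)
581 → bucket 5
512 → bucket 8
243 → bucket 3 (collision)
184 → bucket 4
146 → bucket 2
483 → bucket 3 (collision)
602 → bucket 2 (collision)
Final buckets:
0: 888
1: -
2: 146 -> 602
3: 159 -> 423 -> 243 -> 483
4: 184
5: 581
6: -
7: -
8: 512
9: -
10: -
11: -

4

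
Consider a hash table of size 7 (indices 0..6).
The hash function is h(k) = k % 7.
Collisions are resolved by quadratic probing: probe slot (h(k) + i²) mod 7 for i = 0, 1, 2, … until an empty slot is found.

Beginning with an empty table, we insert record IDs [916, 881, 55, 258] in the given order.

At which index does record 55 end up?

3

Insert 916: h=6, slot 6 empty => index 6.
Insert 881: h=6, slot 6 occupied => index 0.
Insert 55: h=6, slots 6,0 occupied => index 3.
Insert 258: h=6, slots 6,0,3 occupied => index 1.
Table: [881, 258, -, 55, -, -, 916]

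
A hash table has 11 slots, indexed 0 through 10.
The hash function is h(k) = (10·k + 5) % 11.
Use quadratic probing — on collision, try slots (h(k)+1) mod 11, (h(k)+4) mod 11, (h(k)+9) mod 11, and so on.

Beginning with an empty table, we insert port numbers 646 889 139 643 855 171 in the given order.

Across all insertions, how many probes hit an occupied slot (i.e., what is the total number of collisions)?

646 hashes to 8; slot 8 is free => place at 8.
889 hashes to 7; slot 7 is free => place at 7.
139 hashes to 9; slot 9 is free => place at 9.
643 hashes to 0; slot 0 is free => place at 0.
855 hashes to 8; 8,9 taken => place at 1.
171 hashes to 10; slot 10 is free => place at 10.
Table: [643, 855, _, _, _, _, _, 889, 646, 139, 171]

2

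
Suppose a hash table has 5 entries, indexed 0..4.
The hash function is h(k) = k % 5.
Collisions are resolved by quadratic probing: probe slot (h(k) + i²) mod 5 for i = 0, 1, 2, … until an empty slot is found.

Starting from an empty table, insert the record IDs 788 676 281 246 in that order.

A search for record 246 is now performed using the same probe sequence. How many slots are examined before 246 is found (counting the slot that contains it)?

788 hashes to 3; slot 3 is free → place at 3.
676 hashes to 1; slot 1 is free → place at 1.
281 hashes to 1; 1 taken → place at 2.
246 hashes to 1; 1,2 taken → place at 0.
Table: [246, 676, 281, 788, .]
Lookup 246: h=1, probe 1,2,0 → found at 0.

3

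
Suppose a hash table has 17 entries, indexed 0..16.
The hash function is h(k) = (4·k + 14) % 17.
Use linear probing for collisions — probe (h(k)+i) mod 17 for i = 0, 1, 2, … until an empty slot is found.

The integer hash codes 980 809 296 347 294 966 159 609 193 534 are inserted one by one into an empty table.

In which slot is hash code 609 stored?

980 hashes to 7; slot 7 is free => place at 7.
809 hashes to 3; slot 3 is free => place at 3.
296 hashes to 8; slot 8 is free => place at 8.
347 hashes to 8; 8 taken => place at 9.
294 hashes to 0; slot 0 is free => place at 0.
966 hashes to 2; slot 2 is free => place at 2.
159 hashes to 4; slot 4 is free => place at 4.
609 hashes to 2; 2,3,4 taken => place at 5.
193 hashes to 4; 4,5 taken => place at 6.
534 hashes to 8; 8,9 taken => place at 10.
Table: [294, —, 966, 809, 159, 609, 193, 980, 296, 347, 534, —, —, —, —, —, —]

5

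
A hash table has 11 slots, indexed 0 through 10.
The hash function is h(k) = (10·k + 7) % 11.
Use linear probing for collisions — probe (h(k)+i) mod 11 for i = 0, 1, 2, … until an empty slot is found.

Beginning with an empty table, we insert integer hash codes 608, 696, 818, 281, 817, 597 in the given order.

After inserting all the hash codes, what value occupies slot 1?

608 hashes to 4; slot 4 is free => place at 4.
696 hashes to 4; 4 taken => place at 5.
818 hashes to 3; slot 3 is free => place at 3.
281 hashes to 1; slot 1 is free => place at 1.
817 hashes to 4; 4,5 taken => place at 6.
597 hashes to 4; 4,5,6 taken => place at 7.
Table: [_, 281, _, 818, 608, 696, 817, 597, _, _, _]

281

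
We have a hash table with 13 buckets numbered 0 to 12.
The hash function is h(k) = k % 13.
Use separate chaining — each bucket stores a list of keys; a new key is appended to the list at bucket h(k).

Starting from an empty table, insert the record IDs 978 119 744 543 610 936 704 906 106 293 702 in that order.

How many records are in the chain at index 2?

3

Insert 978: h=3, bucket 3 empty → new chain.
Insert 119: h=2, bucket 2 empty → new chain.
Insert 744: h=3, bucket 3 nonempty → append to chain.
Insert 543: h=10, bucket 10 empty → new chain.
Insert 610: h=12, bucket 12 empty → new chain.
Insert 936: h=0, bucket 0 empty → new chain.
Insert 704: h=2, bucket 2 nonempty → append to chain.
Insert 906: h=9, bucket 9 empty → new chain.
Insert 106: h=2, bucket 2 nonempty → append to chain.
Insert 293: h=7, bucket 7 empty → new chain.
Insert 702: h=0, bucket 0 nonempty → append to chain.
Final buckets:
0: 936 -> 702
1: -
2: 119 -> 704 -> 106
3: 978 -> 744
4: -
5: -
6: -
7: 293
8: -
9: 906
10: 543
11: -
12: 610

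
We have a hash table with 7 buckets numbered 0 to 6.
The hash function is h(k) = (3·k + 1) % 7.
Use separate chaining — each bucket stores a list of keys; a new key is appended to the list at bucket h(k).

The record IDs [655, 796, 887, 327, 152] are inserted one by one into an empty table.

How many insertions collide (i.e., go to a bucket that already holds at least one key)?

655 → bucket 6
796 → bucket 2
887 → bucket 2 (collision)
327 → bucket 2 (collision)
152 → bucket 2 (collision)
Final buckets:
0: ∅
1: ∅
2: 796 -> 887 -> 327 -> 152
3: ∅
4: ∅
5: ∅
6: 655

3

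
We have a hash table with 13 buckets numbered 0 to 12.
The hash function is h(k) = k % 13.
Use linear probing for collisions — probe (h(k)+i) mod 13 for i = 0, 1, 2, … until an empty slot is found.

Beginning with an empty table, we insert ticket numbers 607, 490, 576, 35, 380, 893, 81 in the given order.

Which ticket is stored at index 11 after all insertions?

35

607 hashes to 9; slot 9 is free → place at 9.
490 hashes to 9; 9 taken → place at 10.
576 hashes to 4; slot 4 is free → place at 4.
35 hashes to 9; 9,10 taken → place at 11.
380 hashes to 3; slot 3 is free → place at 3.
893 hashes to 9; 9,10,11 taken → place at 12.
81 hashes to 3; 3,4 taken → place at 5.
Table: [., ., ., 380, 576, 81, ., ., ., 607, 490, 35, 893]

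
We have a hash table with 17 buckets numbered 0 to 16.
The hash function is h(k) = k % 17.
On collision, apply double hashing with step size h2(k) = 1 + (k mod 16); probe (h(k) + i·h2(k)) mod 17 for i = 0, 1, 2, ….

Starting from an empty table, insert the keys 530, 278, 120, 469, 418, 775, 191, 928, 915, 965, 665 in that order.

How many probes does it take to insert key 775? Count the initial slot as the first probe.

530: h=3 => slot 3
278: h=6 => slot 6
120: h=1 => slot 1
469: h=10 => slot 10
418: h=10, h2=3, probe 10,13 => slot 13
775: h=10, h2=8, probe 10,1,9 => slot 9
191: h=4 => slot 4
928: h=10, h2=1, probe 10,11 => slot 11
915: h=14 => slot 14
965: h=13, h2=6, probe 13,2 => slot 2
665: h=2, h2=10, probe 2,12 => slot 12
Table: [—, 120, 965, 530, 191, —, 278, —, —, 775, 469, 928, 665, 418, 915, —, —]

3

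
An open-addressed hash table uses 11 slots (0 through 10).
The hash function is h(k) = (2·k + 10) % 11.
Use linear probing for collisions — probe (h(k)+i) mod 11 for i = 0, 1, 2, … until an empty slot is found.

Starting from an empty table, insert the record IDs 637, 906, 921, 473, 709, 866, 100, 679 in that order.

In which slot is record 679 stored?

Insert 637: h=8, slot 8 empty -> index 8.
Insert 906: h=7, slot 7 empty -> index 7.
Insert 921: h=4, slot 4 empty -> index 4.
Insert 473: h=10, slot 10 empty -> index 10.
Insert 709: h=9, slot 9 empty -> index 9.
Insert 866: h=4, slot 4 occupied -> index 5.
Insert 100: h=1, slot 1 empty -> index 1.
Insert 679: h=4, slots 4,5 occupied -> index 6.
Table: [-, 100, -, -, 921, 866, 679, 906, 637, 709, 473]

6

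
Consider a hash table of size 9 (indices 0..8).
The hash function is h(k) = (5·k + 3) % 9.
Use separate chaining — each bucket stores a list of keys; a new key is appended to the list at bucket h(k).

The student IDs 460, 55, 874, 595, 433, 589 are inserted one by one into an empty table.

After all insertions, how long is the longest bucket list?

Insert 460: h=8, bucket 8 empty -> new chain.
Insert 55: h=8, bucket 8 nonempty -> append to chain.
Insert 874: h=8, bucket 8 nonempty -> append to chain.
Insert 595: h=8, bucket 8 nonempty -> append to chain.
Insert 433: h=8, bucket 8 nonempty -> append to chain.
Insert 589: h=5, bucket 5 empty -> new chain.
Final buckets:
0: ∅
1: ∅
2: ∅
3: ∅
4: ∅
5: 589
6: ∅
7: ∅
8: 460 -> 55 -> 874 -> 595 -> 433

5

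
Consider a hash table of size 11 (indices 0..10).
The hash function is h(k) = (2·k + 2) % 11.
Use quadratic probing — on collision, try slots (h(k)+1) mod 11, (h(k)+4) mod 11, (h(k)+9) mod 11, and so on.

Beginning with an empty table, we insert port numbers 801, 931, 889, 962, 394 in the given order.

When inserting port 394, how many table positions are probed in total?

3

Insert 801: h=9, slot 9 empty -> index 9.
Insert 931: h=5, slot 5 empty -> index 5.
Insert 889: h=9, slot 9 occupied -> index 10.
Insert 962: h=1, slot 1 empty -> index 1.
Insert 394: h=9, slots 9,10 occupied -> index 2.
Table: [∅, 962, 394, ∅, ∅, 931, ∅, ∅, ∅, 801, 889]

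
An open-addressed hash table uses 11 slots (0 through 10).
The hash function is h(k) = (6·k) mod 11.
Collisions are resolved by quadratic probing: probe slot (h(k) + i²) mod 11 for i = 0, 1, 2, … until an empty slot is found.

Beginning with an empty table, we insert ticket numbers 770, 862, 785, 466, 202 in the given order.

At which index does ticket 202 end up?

770: h=0 → slot 0
862: h=2 → slot 2
785: h=2, probe 2,3 → slot 3
466: h=2, probe 2,3,6 → slot 6
202: h=2, probe 2,3,6,0,7 → slot 7
Table: [770, -, 862, 785, -, -, 466, 202, -, -, -]

7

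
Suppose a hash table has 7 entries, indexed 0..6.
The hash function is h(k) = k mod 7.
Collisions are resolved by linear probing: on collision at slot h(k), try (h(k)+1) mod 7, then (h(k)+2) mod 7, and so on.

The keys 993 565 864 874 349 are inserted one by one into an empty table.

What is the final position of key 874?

993 hashes to 6; slot 6 is free => place at 6.
565 hashes to 5; slot 5 is free => place at 5.
864 hashes to 3; slot 3 is free => place at 3.
874 hashes to 6; 6 taken => place at 0.
349 hashes to 6; 6,0 taken => place at 1.
Table: [874, 349, —, 864, —, 565, 993]

0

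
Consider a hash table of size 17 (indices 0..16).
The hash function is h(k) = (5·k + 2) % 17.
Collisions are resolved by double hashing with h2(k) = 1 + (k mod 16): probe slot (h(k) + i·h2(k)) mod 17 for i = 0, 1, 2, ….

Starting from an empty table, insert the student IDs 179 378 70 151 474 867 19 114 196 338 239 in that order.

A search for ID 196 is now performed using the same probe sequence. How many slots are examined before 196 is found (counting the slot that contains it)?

2

179 hashes to 13; slot 13 is free -> place at 13.
378 hashes to 5; slot 5 is free -> place at 5.
70 hashes to 12; slot 12 is free -> place at 12.
151 hashes to 9; slot 9 is free -> place at 9.
474 hashes to 9, h2=11; 9 taken -> place at 3.
867 hashes to 2; slot 2 is free -> place at 2.
19 hashes to 12, h2=4; 12 taken -> place at 16.
114 hashes to 11; slot 11 is free -> place at 11.
196 hashes to 13, h2=5; 13 taken -> place at 1.
338 hashes to 9, h2=3; 9,12 taken -> place at 15.
239 hashes to 7; slot 7 is free -> place at 7.
Table: [∅, 196, 867, 474, ∅, 378, ∅, 239, ∅, 151, ∅, 114, 70, 179, ∅, 338, 19]
Lookup 196: h=13, h2=5, probe 13,1 → found at 1.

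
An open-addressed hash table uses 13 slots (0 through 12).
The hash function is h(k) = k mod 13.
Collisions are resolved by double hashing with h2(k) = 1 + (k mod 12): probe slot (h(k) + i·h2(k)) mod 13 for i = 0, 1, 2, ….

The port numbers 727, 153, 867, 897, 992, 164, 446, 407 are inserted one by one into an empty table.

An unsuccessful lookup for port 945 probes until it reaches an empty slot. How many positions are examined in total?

2

727 hashes to 12; slot 12 is free -> place at 12.
153 hashes to 10; slot 10 is free -> place at 10.
867 hashes to 9; slot 9 is free -> place at 9.
897 hashes to 0; slot 0 is free -> place at 0.
992 hashes to 4; slot 4 is free -> place at 4.
164 hashes to 8; slot 8 is free -> place at 8.
446 hashes to 4, h2=3; 4 taken -> place at 7.
407 hashes to 4, h2=12; 4 taken -> place at 3.
Table: [897, -, -, 407, 992, -, -, 446, 164, 867, 153, -, 727]
Lookup 945: h=9, h2=10, probe 9,6 → slot 6 empty, not found.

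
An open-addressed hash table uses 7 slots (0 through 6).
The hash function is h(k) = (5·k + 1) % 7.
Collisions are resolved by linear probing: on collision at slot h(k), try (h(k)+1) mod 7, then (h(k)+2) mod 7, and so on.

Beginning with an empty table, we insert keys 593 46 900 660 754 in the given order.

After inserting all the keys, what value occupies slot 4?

Insert 593: h=5, slot 5 empty -> index 5.
Insert 46: h=0, slot 0 empty -> index 0.
Insert 900: h=0, slot 0 occupied -> index 1.
Insert 660: h=4, slot 4 empty -> index 4.
Insert 754: h=5, slot 5 occupied -> index 6.
Table: [46, 900, —, —, 660, 593, 754]

660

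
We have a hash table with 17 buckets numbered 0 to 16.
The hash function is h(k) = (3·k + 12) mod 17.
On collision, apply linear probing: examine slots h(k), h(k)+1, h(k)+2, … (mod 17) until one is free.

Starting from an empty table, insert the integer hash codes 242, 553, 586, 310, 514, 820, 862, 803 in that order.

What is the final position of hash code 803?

242: h=7 => slot 7
553: h=5 => slot 5
586: h=2 => slot 2
310: h=7, probe 7,8 => slot 8
514: h=7, probe 7,8,9 => slot 9
820: h=7, probe 7,8,9,10 => slot 10
862: h=14 => slot 14
803: h=7, probe 7,8,9,10,11 => slot 11
Table: [_, _, 586, _, _, 553, _, 242, 310, 514, 820, 803, _, _, 862, _, _]

11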